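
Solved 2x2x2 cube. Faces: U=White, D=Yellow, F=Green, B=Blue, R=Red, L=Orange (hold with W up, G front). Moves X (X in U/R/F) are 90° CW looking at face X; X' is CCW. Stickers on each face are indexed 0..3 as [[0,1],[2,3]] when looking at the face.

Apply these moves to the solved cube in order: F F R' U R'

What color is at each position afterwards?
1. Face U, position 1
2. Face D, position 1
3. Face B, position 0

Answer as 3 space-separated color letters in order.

Answer: W R G

Derivation:
After move 1 (F): F=GGGG U=WWOO R=WRWR D=RRYY L=OYOY
After move 2 (F): F=GGGG U=WWYY R=OROR D=WWYY L=OROR
After move 3 (R'): R=RROO U=WBYB F=GWGY D=WGYG B=YBWB
After move 4 (U): U=YWBB F=RRGY R=YBOO B=ORWB L=GWOR
After move 5 (R'): R=BOYO U=YWBO F=RWGB D=WRYY B=GRGB
Query 1: U[1] = W
Query 2: D[1] = R
Query 3: B[0] = G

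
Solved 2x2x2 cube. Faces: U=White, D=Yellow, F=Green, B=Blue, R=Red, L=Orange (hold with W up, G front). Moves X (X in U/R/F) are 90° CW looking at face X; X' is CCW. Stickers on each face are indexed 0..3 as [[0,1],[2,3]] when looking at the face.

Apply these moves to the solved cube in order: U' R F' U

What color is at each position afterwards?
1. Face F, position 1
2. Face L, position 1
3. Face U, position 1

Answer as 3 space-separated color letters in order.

After move 1 (U'): U=WWWW F=OOGG R=GGRR B=RRBB L=BBOO
After move 2 (R): R=RGRG U=WOWG F=OYGY D=YBYR B=WRWB
After move 3 (F'): F=YYOG U=WORR R=BGYG D=BOYR L=BGOW
After move 4 (U): U=RWRO F=BGOG R=WRYG B=BGWB L=YYOW
Query 1: F[1] = G
Query 2: L[1] = Y
Query 3: U[1] = W

Answer: G Y W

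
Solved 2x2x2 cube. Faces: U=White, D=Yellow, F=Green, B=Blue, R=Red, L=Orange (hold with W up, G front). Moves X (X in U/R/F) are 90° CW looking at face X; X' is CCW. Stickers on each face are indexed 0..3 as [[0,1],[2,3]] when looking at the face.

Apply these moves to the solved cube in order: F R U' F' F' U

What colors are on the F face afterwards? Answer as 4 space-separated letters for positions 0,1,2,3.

After move 1 (F): F=GGGG U=WWOO R=WRWR D=RRYY L=OYOY
After move 2 (R): R=WWRR U=WGOG F=GRGY D=RBYB B=OBWB
After move 3 (U'): U=GGWO F=OYGY R=GRRR B=WWWB L=OBOY
After move 4 (F'): F=YYOG U=GGGR R=BRRR D=BYYB L=OOOW
After move 5 (F'): F=YGYO U=GGBR R=YRBR D=OWYB L=OROG
After move 6 (U): U=BGRG F=YRYO R=WWBR B=ORWB L=YGOG
Query: F face = YRYO

Answer: Y R Y O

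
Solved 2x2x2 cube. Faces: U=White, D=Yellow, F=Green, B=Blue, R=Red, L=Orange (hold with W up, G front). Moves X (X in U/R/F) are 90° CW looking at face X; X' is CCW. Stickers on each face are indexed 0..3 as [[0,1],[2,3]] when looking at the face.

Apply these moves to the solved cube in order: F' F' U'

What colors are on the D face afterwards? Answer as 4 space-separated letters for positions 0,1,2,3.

Answer: W W Y Y

Derivation:
After move 1 (F'): F=GGGG U=WWRR R=YRYR D=OOYY L=OWOW
After move 2 (F'): F=GGGG U=WWYY R=OROR D=WWYY L=OROR
After move 3 (U'): U=WYWY F=ORGG R=GGOR B=ORBB L=BBOR
Query: D face = WWYY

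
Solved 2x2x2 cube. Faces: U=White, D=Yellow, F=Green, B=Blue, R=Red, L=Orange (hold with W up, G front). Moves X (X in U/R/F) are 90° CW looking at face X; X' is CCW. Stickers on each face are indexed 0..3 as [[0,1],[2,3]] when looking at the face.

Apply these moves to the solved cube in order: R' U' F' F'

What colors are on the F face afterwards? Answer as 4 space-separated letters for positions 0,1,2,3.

After move 1 (R'): R=RRRR U=WBWB F=GWGW D=YGYG B=YBYB
After move 2 (U'): U=BBWW F=OOGW R=GWRR B=RRYB L=YBOO
After move 3 (F'): F=OWOG U=BBGR R=GWYR D=BOYG L=YWOW
After move 4 (F'): F=WGOO U=BBGY R=OWBR D=WWYG L=YROG
Query: F face = WGOO

Answer: W G O O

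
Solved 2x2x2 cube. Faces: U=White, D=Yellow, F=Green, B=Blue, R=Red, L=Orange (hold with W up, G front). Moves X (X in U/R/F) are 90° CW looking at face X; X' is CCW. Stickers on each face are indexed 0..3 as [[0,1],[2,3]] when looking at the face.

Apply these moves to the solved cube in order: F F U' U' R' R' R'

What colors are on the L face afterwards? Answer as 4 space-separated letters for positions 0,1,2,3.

Answer: O R O R

Derivation:
After move 1 (F): F=GGGG U=WWOO R=WRWR D=RRYY L=OYOY
After move 2 (F): F=GGGG U=WWYY R=OROR D=WWYY L=OROR
After move 3 (U'): U=WYWY F=ORGG R=GGOR B=ORBB L=BBOR
After move 4 (U'): U=YYWW F=BBGG R=OROR B=GGBB L=OROR
After move 5 (R'): R=RROO U=YBWG F=BYGW D=WBYG B=YGWB
After move 6 (R'): R=RORO U=YWWY F=BBGG D=WYYW B=GGBB
After move 7 (R'): R=OORR U=YBWG F=BWGY D=WBYG B=WGYB
Query: L face = OROR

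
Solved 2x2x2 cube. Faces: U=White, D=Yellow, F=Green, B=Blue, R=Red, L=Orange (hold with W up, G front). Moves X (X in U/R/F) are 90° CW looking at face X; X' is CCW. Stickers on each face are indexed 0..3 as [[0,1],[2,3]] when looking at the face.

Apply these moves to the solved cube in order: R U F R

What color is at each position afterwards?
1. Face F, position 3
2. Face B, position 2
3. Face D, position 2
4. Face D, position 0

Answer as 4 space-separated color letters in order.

After move 1 (R): R=RRRR U=WGWG F=GYGY D=YBYB B=WBWB
After move 2 (U): U=WWGG F=RRGY R=WBRR B=OOWB L=GYOO
After move 3 (F): F=GRYR U=WWOY R=GBGR D=RWYB L=GYOB
After move 4 (R): R=GGRB U=WROR F=GWYB D=RWYO B=YOWB
Query 1: F[3] = B
Query 2: B[2] = W
Query 3: D[2] = Y
Query 4: D[0] = R

Answer: B W Y R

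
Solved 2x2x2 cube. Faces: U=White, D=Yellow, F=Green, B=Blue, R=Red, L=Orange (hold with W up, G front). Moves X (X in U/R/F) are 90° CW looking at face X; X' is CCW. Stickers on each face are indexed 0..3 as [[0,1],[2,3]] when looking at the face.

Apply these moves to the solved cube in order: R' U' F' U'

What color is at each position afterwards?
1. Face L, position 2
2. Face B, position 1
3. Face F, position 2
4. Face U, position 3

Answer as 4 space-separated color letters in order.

Answer: O W O G

Derivation:
After move 1 (R'): R=RRRR U=WBWB F=GWGW D=YGYG B=YBYB
After move 2 (U'): U=BBWW F=OOGW R=GWRR B=RRYB L=YBOO
After move 3 (F'): F=OWOG U=BBGR R=GWYR D=BOYG L=YWOW
After move 4 (U'): U=BRBG F=YWOG R=OWYR B=GWYB L=RROW
Query 1: L[2] = O
Query 2: B[1] = W
Query 3: F[2] = O
Query 4: U[3] = G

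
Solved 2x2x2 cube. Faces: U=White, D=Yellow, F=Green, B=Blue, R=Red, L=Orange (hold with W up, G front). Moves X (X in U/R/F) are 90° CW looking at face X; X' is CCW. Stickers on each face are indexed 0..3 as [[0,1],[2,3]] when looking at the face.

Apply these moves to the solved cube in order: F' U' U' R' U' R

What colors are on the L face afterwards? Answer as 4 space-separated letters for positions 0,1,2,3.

Answer: Y G O W

Derivation:
After move 1 (F'): F=GGGG U=WWRR R=YRYR D=OOYY L=OWOW
After move 2 (U'): U=WRWR F=OWGG R=GGYR B=YRBB L=BBOW
After move 3 (U'): U=RRWW F=BBGG R=OWYR B=GGBB L=YROW
After move 4 (R'): R=WROY U=RBWG F=BRGW D=OBYG B=YGOB
After move 5 (U'): U=BGRW F=YRGW R=BROY B=WROB L=YGOW
After move 6 (R): R=OBYR U=BRRW F=YBGG D=OOYW B=WRGB
Query: L face = YGOW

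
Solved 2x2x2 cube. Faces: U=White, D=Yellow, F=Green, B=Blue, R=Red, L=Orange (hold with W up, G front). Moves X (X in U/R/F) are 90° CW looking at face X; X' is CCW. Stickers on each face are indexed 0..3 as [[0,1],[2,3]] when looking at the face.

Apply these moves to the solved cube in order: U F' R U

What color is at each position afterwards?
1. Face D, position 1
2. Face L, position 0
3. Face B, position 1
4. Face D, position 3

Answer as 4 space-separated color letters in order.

After move 1 (U): U=WWWW F=RRGG R=BBRR B=OOBB L=GGOO
After move 2 (F'): F=RGRG U=WWBR R=YBYR D=GOYY L=GWOW
After move 3 (R): R=YYRB U=WGBG F=RORY D=GBYO B=ROWB
After move 4 (U): U=BWGG F=YYRY R=RORB B=GWWB L=ROOW
Query 1: D[1] = B
Query 2: L[0] = R
Query 3: B[1] = W
Query 4: D[3] = O

Answer: B R W O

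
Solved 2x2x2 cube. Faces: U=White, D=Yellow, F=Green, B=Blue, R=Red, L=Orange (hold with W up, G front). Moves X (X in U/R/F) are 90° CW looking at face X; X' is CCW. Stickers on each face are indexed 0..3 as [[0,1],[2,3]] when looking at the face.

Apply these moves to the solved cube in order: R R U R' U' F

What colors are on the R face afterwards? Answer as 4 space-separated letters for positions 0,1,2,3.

Answer: W W Y R

Derivation:
After move 1 (R): R=RRRR U=WGWG F=GYGY D=YBYB B=WBWB
After move 2 (R): R=RRRR U=WYWY F=GBGB D=YWYW B=GBGB
After move 3 (U): U=WWYY F=RRGB R=GBRR B=OOGB L=GBOO
After move 4 (R'): R=BRGR U=WGYO F=RWGY D=YRYB B=WOWB
After move 5 (U'): U=GOWY F=GBGY R=RWGR B=BRWB L=WOOO
After move 6 (F): F=GGYB U=GOOO R=WWYR D=GRYB L=WYOR
Query: R face = WWYR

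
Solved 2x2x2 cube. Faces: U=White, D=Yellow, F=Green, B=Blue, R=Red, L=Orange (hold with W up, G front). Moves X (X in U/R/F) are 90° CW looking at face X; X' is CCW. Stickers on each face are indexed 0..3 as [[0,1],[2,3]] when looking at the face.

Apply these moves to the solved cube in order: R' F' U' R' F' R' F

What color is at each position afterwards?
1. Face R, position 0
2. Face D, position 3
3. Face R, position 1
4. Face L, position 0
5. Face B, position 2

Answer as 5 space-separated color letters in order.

After move 1 (R'): R=RRRR U=WBWB F=GWGW D=YGYG B=YBYB
After move 2 (F'): F=WWGG U=WBRR R=GRYR D=OOYG L=OBOW
After move 3 (U'): U=BRWR F=OBGG R=WWYR B=GRYB L=YBOW
After move 4 (R'): R=WRWY U=BYWG F=ORGR D=OBYG B=GROB
After move 5 (F'): F=RROG U=BYWW R=BROY D=BWYG L=YGOW
After move 6 (R'): R=RYBO U=BOWG F=RYOW D=BRYG B=GRWB
After move 7 (F): F=ORWY U=BOWG R=WYGO D=BRYG L=YBOR
Query 1: R[0] = W
Query 2: D[3] = G
Query 3: R[1] = Y
Query 4: L[0] = Y
Query 5: B[2] = W

Answer: W G Y Y W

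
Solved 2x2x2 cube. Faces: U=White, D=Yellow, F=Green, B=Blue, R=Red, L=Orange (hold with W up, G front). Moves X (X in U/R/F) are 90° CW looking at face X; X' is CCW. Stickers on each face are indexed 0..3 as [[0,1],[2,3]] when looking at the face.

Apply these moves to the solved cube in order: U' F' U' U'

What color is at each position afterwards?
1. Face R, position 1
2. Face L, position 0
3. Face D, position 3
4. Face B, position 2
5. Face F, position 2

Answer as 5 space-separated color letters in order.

After move 1 (U'): U=WWWW F=OOGG R=GGRR B=RRBB L=BBOO
After move 2 (F'): F=OGOG U=WWGR R=YGYR D=BOYY L=BWOW
After move 3 (U'): U=WRWG F=BWOG R=OGYR B=YGBB L=RROW
After move 4 (U'): U=RGWW F=RROG R=BWYR B=OGBB L=YGOW
Query 1: R[1] = W
Query 2: L[0] = Y
Query 3: D[3] = Y
Query 4: B[2] = B
Query 5: F[2] = O

Answer: W Y Y B O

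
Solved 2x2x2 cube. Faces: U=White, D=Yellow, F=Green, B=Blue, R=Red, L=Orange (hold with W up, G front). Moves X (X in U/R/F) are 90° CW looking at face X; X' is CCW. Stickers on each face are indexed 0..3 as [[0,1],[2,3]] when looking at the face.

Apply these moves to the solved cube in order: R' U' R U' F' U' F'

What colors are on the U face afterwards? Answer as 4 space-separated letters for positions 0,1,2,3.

Answer: W R B Y

Derivation:
After move 1 (R'): R=RRRR U=WBWB F=GWGW D=YGYG B=YBYB
After move 2 (U'): U=BBWW F=OOGW R=GWRR B=RRYB L=YBOO
After move 3 (R): R=RGRW U=BOWW F=OGGG D=YYYR B=WRBB
After move 4 (U'): U=OWBW F=YBGG R=OGRW B=RGBB L=WROO
After move 5 (F'): F=BGYG U=OWOR R=YGYW D=ROYR L=WWOB
After move 6 (U'): U=WROO F=WWYG R=BGYW B=YGBB L=RGOB
After move 7 (F'): F=WGWY U=WRBY R=OGRW D=GBYR L=ROOO
Query: U face = WRBY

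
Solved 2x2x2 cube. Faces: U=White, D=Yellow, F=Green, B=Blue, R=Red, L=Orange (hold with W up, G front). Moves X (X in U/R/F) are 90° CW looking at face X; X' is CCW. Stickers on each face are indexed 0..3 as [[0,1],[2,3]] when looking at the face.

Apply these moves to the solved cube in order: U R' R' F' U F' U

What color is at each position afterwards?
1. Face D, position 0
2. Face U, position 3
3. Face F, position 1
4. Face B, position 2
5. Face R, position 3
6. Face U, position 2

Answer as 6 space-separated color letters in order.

Answer: O W O R B Y

Derivation:
After move 1 (U): U=WWWW F=RRGG R=BBRR B=OOBB L=GGOO
After move 2 (R'): R=BRBR U=WBWO F=RWGW D=YRYG B=YOYB
After move 3 (R'): R=RRBB U=WYWY F=RBGO D=YWYW B=GORB
After move 4 (F'): F=BORG U=WYRB R=WRYB D=GOYW L=GYOW
After move 5 (U): U=RWBY F=WRRG R=GOYB B=GYRB L=BOOW
After move 6 (F'): F=RGWR U=RWGY R=OOGB D=OWYW L=BYOB
After move 7 (U): U=GRYW F=OOWR R=GYGB B=BYRB L=RGOB
Query 1: D[0] = O
Query 2: U[3] = W
Query 3: F[1] = O
Query 4: B[2] = R
Query 5: R[3] = B
Query 6: U[2] = Y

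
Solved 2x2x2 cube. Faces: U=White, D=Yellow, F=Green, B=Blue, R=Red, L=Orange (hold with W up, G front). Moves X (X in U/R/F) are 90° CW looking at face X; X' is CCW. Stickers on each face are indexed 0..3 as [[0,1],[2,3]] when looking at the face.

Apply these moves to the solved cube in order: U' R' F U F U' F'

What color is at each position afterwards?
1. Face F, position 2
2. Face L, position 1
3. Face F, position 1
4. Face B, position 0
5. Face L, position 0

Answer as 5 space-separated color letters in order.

After move 1 (U'): U=WWWW F=OOGG R=GGRR B=RRBB L=BBOO
After move 2 (R'): R=GRGR U=WBWR F=OWGW D=YOYG B=YRYB
After move 3 (F): F=GOWW U=WBOB R=WRRR D=GGYG L=BYOO
After move 4 (U): U=OWBB F=WRWW R=YRRR B=BYYB L=GOOO
After move 5 (F): F=WWWR U=OWOO R=BRBR D=RYYG L=GGOG
After move 6 (U'): U=WOOO F=GGWR R=WWBR B=BRYB L=BYOG
After move 7 (F'): F=GRGW U=WOWB R=YWRR D=YGYG L=BOOO
Query 1: F[2] = G
Query 2: L[1] = O
Query 3: F[1] = R
Query 4: B[0] = B
Query 5: L[0] = B

Answer: G O R B B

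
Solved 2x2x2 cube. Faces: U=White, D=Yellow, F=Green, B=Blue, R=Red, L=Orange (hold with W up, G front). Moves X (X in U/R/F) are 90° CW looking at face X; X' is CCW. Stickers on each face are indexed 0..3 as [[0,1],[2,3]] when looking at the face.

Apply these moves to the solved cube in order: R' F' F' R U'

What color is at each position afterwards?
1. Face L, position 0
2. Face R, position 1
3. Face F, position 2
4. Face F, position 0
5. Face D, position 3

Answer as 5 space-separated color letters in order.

After move 1 (R'): R=RRRR U=WBWB F=GWGW D=YGYG B=YBYB
After move 2 (F'): F=WWGG U=WBRR R=GRYR D=OOYG L=OBOW
After move 3 (F'): F=WGWG U=WBGY R=OROR D=BWYG L=OROR
After move 4 (R): R=OORR U=WGGG F=WWWG D=BYYY B=YBBB
After move 5 (U'): U=GGWG F=ORWG R=WWRR B=OOBB L=YBOR
Query 1: L[0] = Y
Query 2: R[1] = W
Query 3: F[2] = W
Query 4: F[0] = O
Query 5: D[3] = Y

Answer: Y W W O Y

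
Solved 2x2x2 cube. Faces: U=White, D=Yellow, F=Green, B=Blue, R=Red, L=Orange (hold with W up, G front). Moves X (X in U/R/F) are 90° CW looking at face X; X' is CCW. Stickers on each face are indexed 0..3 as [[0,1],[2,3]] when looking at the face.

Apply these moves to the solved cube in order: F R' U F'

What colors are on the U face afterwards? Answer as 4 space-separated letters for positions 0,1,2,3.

Answer: O W Y W

Derivation:
After move 1 (F): F=GGGG U=WWOO R=WRWR D=RRYY L=OYOY
After move 2 (R'): R=RRWW U=WBOB F=GWGO D=RGYG B=YBRB
After move 3 (U): U=OWBB F=RRGO R=YBWW B=OYRB L=GWOY
After move 4 (F'): F=RORG U=OWYW R=GBRW D=WYYG L=GBOB
Query: U face = OWYW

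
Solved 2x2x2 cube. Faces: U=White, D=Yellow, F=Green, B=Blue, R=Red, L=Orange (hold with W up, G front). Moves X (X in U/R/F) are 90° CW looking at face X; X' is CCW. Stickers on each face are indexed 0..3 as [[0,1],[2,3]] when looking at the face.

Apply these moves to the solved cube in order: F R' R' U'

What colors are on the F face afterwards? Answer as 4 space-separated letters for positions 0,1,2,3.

After move 1 (F): F=GGGG U=WWOO R=WRWR D=RRYY L=OYOY
After move 2 (R'): R=RRWW U=WBOB F=GWGO D=RGYG B=YBRB
After move 3 (R'): R=RWRW U=WROY F=GBGB D=RWYO B=GBGB
After move 4 (U'): U=RYWO F=OYGB R=GBRW B=RWGB L=GBOY
Query: F face = OYGB

Answer: O Y G B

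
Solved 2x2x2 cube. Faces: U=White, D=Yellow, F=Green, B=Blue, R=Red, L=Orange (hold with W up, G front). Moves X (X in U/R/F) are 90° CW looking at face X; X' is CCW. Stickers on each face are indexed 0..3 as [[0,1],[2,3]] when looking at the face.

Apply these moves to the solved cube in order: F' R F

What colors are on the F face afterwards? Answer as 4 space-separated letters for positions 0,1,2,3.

After move 1 (F'): F=GGGG U=WWRR R=YRYR D=OOYY L=OWOW
After move 2 (R): R=YYRR U=WGRG F=GOGY D=OBYB B=RBWB
After move 3 (F): F=GGYO U=WGWW R=RYGR D=RYYB L=OOOB
Query: F face = GGYO

Answer: G G Y O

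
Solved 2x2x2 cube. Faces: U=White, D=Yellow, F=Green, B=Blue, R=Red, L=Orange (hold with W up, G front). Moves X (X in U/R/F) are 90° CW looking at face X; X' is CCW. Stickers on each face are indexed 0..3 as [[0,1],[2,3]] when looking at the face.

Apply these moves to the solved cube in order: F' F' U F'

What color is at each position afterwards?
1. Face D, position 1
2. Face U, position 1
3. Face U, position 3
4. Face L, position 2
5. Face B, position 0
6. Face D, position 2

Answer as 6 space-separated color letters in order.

After move 1 (F'): F=GGGG U=WWRR R=YRYR D=OOYY L=OWOW
After move 2 (F'): F=GGGG U=WWYY R=OROR D=WWYY L=OROR
After move 3 (U): U=YWYW F=ORGG R=BBOR B=ORBB L=GGOR
After move 4 (F'): F=RGOG U=YWBO R=WBWR D=GRYY L=GWOY
Query 1: D[1] = R
Query 2: U[1] = W
Query 3: U[3] = O
Query 4: L[2] = O
Query 5: B[0] = O
Query 6: D[2] = Y

Answer: R W O O O Y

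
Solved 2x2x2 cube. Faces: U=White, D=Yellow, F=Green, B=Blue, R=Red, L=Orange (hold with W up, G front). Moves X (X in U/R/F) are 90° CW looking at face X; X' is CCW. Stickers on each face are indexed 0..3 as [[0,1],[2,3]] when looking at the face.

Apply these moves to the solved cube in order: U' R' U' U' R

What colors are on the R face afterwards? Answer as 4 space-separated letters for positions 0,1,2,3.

Answer: G B R B

Derivation:
After move 1 (U'): U=WWWW F=OOGG R=GGRR B=RRBB L=BBOO
After move 2 (R'): R=GRGR U=WBWR F=OWGW D=YOYG B=YRYB
After move 3 (U'): U=BRWW F=BBGW R=OWGR B=GRYB L=YROO
After move 4 (U'): U=RWBW F=YRGW R=BBGR B=OWYB L=GROO
After move 5 (R): R=GBRB U=RRBW F=YOGG D=YYYO B=WWWB
Query: R face = GBRB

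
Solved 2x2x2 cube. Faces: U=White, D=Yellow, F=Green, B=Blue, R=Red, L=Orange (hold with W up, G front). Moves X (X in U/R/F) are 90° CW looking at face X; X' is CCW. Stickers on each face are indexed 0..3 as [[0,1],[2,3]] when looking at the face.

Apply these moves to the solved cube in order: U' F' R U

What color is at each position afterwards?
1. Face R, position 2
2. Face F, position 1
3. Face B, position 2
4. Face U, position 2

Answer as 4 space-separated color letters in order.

After move 1 (U'): U=WWWW F=OOGG R=GGRR B=RRBB L=BBOO
After move 2 (F'): F=OGOG U=WWGR R=YGYR D=BOYY L=BWOW
After move 3 (R): R=YYRG U=WGGG F=OOOY D=BBYR B=RRWB
After move 4 (U): U=GWGG F=YYOY R=RRRG B=BWWB L=OOOW
Query 1: R[2] = R
Query 2: F[1] = Y
Query 3: B[2] = W
Query 4: U[2] = G

Answer: R Y W G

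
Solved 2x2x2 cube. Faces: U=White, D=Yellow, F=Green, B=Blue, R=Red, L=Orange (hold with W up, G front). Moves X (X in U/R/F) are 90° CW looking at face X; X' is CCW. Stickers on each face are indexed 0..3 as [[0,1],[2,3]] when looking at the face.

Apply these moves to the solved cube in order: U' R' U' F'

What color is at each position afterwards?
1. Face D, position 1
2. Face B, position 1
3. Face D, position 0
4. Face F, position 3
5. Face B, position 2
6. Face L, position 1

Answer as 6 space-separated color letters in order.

Answer: O R R G Y W

Derivation:
After move 1 (U'): U=WWWW F=OOGG R=GGRR B=RRBB L=BBOO
After move 2 (R'): R=GRGR U=WBWR F=OWGW D=YOYG B=YRYB
After move 3 (U'): U=BRWW F=BBGW R=OWGR B=GRYB L=YROO
After move 4 (F'): F=BWBG U=BROG R=OWYR D=ROYG L=YWOW
Query 1: D[1] = O
Query 2: B[1] = R
Query 3: D[0] = R
Query 4: F[3] = G
Query 5: B[2] = Y
Query 6: L[1] = W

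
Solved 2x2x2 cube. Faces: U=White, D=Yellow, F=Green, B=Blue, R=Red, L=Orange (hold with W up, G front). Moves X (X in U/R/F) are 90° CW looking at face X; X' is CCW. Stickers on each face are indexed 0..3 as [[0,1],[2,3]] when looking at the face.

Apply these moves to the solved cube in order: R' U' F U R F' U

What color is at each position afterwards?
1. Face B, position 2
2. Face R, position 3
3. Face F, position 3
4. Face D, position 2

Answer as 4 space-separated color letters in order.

Answer: B R W Y

Derivation:
After move 1 (R'): R=RRRR U=WBWB F=GWGW D=YGYG B=YBYB
After move 2 (U'): U=BBWW F=OOGW R=GWRR B=RRYB L=YBOO
After move 3 (F): F=GOWO U=BBOB R=WWWR D=RGYG L=YYOG
After move 4 (U): U=OBBB F=WWWO R=RRWR B=YYYB L=GOOG
After move 5 (R): R=WRRR U=OWBO F=WGWG D=RYYY B=BYBB
After move 6 (F'): F=GGWW U=OWWR R=YRRR D=OGYY L=GOOB
After move 7 (U): U=WORW F=YRWW R=BYRR B=GOBB L=GGOB
Query 1: B[2] = B
Query 2: R[3] = R
Query 3: F[3] = W
Query 4: D[2] = Y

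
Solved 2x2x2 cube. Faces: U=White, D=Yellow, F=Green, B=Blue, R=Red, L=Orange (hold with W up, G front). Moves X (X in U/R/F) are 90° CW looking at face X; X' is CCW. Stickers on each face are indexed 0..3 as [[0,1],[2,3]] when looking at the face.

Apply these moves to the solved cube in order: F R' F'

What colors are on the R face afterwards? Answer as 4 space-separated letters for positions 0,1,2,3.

After move 1 (F): F=GGGG U=WWOO R=WRWR D=RRYY L=OYOY
After move 2 (R'): R=RRWW U=WBOB F=GWGO D=RGYG B=YBRB
After move 3 (F'): F=WOGG U=WBRW R=GRRW D=YYYG L=OBOO
Query: R face = GRRW

Answer: G R R W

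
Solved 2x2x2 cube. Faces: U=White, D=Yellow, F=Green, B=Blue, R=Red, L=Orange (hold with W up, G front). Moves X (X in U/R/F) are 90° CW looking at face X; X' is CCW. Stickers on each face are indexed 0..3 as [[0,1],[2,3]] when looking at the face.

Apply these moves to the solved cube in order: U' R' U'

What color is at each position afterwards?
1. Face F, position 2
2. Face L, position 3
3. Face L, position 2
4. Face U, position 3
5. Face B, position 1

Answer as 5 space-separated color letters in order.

After move 1 (U'): U=WWWW F=OOGG R=GGRR B=RRBB L=BBOO
After move 2 (R'): R=GRGR U=WBWR F=OWGW D=YOYG B=YRYB
After move 3 (U'): U=BRWW F=BBGW R=OWGR B=GRYB L=YROO
Query 1: F[2] = G
Query 2: L[3] = O
Query 3: L[2] = O
Query 4: U[3] = W
Query 5: B[1] = R

Answer: G O O W R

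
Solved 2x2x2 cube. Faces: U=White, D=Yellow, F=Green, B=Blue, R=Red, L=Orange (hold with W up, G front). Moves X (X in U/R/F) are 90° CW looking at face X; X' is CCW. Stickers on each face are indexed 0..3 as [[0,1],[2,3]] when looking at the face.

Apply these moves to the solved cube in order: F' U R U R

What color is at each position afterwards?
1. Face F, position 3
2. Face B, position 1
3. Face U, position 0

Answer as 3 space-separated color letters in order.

After move 1 (F'): F=GGGG U=WWRR R=YRYR D=OOYY L=OWOW
After move 2 (U): U=RWRW F=YRGG R=BBYR B=OWBB L=GGOW
After move 3 (R): R=YBRB U=RRRG F=YOGY D=OBYO B=WWWB
After move 4 (U): U=RRGR F=YBGY R=WWRB B=GGWB L=YOOW
After move 5 (R): R=RWBW U=RBGY F=YBGO D=OWYG B=RGRB
Query 1: F[3] = O
Query 2: B[1] = G
Query 3: U[0] = R

Answer: O G R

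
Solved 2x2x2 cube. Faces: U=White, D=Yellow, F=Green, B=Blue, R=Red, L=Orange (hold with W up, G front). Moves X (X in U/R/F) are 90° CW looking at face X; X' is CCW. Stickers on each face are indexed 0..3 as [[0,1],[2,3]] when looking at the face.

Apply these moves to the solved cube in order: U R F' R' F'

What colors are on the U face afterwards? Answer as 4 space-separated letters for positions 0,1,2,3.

After move 1 (U): U=WWWW F=RRGG R=BBRR B=OOBB L=GGOO
After move 2 (R): R=RBRB U=WRWG F=RYGY D=YBYO B=WOWB
After move 3 (F'): F=YYRG U=WRRR R=BBYB D=GOYO L=GGOW
After move 4 (R'): R=BBBY U=WWRW F=YRRR D=GYYG B=OOOB
After move 5 (F'): F=RRYR U=WWBB R=YBGY D=GWYG L=GWOR
Query: U face = WWBB

Answer: W W B B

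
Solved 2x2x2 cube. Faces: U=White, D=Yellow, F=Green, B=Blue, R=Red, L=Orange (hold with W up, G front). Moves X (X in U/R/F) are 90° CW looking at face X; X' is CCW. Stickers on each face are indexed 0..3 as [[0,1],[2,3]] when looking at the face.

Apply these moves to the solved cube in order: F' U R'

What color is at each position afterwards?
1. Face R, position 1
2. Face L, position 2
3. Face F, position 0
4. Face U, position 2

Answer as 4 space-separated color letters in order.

After move 1 (F'): F=GGGG U=WWRR R=YRYR D=OOYY L=OWOW
After move 2 (U): U=RWRW F=YRGG R=BBYR B=OWBB L=GGOW
After move 3 (R'): R=BRBY U=RBRO F=YWGW D=ORYG B=YWOB
Query 1: R[1] = R
Query 2: L[2] = O
Query 3: F[0] = Y
Query 4: U[2] = R

Answer: R O Y R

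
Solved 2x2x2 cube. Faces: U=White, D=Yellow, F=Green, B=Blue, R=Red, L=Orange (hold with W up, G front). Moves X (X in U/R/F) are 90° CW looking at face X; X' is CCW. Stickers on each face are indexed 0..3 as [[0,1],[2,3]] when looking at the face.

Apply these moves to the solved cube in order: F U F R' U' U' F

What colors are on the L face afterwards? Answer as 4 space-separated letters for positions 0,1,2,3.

Answer: B W O W

Derivation:
After move 1 (F): F=GGGG U=WWOO R=WRWR D=RRYY L=OYOY
After move 2 (U): U=OWOW F=WRGG R=BBWR B=OYBB L=GGOY
After move 3 (F): F=GWGR U=OWYG R=OBWR D=WBYY L=GROR
After move 4 (R'): R=BROW U=OBYO F=GWGG D=WWYR B=YYBB
After move 5 (U'): U=BOOY F=GRGG R=GWOW B=BRBB L=YYOR
After move 6 (U'): U=OYBO F=YYGG R=GROW B=GWBB L=BROR
After move 7 (F): F=GYGY U=OYRR R=BROW D=OGYR L=BWOW
Query: L face = BWOW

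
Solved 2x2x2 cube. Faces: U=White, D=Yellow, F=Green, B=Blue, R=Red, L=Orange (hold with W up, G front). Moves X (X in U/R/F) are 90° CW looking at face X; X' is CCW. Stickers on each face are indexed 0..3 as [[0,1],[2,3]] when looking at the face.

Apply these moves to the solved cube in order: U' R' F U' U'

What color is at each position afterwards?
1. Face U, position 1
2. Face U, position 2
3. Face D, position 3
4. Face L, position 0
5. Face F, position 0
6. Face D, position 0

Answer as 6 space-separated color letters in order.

Answer: O B G W Y G

Derivation:
After move 1 (U'): U=WWWW F=OOGG R=GGRR B=RRBB L=BBOO
After move 2 (R'): R=GRGR U=WBWR F=OWGW D=YOYG B=YRYB
After move 3 (F): F=GOWW U=WBOB R=WRRR D=GGYG L=BYOO
After move 4 (U'): U=BBWO F=BYWW R=GORR B=WRYB L=YROO
After move 5 (U'): U=BOBW F=YRWW R=BYRR B=GOYB L=WROO
Query 1: U[1] = O
Query 2: U[2] = B
Query 3: D[3] = G
Query 4: L[0] = W
Query 5: F[0] = Y
Query 6: D[0] = G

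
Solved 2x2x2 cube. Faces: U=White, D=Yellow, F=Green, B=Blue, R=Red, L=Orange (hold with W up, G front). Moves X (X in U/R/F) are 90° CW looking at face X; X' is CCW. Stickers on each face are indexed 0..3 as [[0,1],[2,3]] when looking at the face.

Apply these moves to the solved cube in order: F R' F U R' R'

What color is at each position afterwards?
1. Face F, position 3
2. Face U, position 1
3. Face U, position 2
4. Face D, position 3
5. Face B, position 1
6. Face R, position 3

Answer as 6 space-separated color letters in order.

Answer: O R Y B R Y

Derivation:
After move 1 (F): F=GGGG U=WWOO R=WRWR D=RRYY L=OYOY
After move 2 (R'): R=RRWW U=WBOB F=GWGO D=RGYG B=YBRB
After move 3 (F): F=GGOW U=WBYY R=ORBW D=WRYG L=OROG
After move 4 (U): U=YWYB F=OROW R=YBBW B=ORRB L=GGOG
After move 5 (R'): R=BWYB U=YRYO F=OWOB D=WRYW B=GRRB
After move 6 (R'): R=WBBY U=YRYG F=OROO D=WWYB B=WRRB
Query 1: F[3] = O
Query 2: U[1] = R
Query 3: U[2] = Y
Query 4: D[3] = B
Query 5: B[1] = R
Query 6: R[3] = Y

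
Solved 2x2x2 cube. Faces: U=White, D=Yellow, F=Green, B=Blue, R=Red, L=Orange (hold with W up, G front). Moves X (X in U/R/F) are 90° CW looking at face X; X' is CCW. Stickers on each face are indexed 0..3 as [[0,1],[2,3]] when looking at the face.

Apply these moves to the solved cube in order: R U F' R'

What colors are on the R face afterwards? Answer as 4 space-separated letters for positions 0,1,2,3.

After move 1 (R): R=RRRR U=WGWG F=GYGY D=YBYB B=WBWB
After move 2 (U): U=WWGG F=RRGY R=WBRR B=OOWB L=GYOO
After move 3 (F'): F=RYRG U=WWWR R=BBYR D=YOYB L=GGOG
After move 4 (R'): R=BRBY U=WWWO F=RWRR D=YYYG B=BOOB
Query: R face = BRBY

Answer: B R B Y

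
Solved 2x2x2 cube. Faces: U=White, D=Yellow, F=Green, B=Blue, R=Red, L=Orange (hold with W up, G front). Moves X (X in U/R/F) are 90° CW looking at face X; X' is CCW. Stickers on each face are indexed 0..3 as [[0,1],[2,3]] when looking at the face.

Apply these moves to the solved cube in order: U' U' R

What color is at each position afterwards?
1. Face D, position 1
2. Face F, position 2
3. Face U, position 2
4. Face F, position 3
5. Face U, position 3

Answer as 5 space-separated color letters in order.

Answer: B G W Y G

Derivation:
After move 1 (U'): U=WWWW F=OOGG R=GGRR B=RRBB L=BBOO
After move 2 (U'): U=WWWW F=BBGG R=OORR B=GGBB L=RROO
After move 3 (R): R=RORO U=WBWG F=BYGY D=YBYG B=WGWB
Query 1: D[1] = B
Query 2: F[2] = G
Query 3: U[2] = W
Query 4: F[3] = Y
Query 5: U[3] = G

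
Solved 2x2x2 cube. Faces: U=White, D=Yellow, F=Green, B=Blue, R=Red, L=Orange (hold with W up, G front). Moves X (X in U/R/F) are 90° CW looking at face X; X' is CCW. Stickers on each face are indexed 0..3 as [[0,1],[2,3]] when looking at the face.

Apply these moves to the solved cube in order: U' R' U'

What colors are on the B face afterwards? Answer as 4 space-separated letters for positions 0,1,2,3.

Answer: G R Y B

Derivation:
After move 1 (U'): U=WWWW F=OOGG R=GGRR B=RRBB L=BBOO
After move 2 (R'): R=GRGR U=WBWR F=OWGW D=YOYG B=YRYB
After move 3 (U'): U=BRWW F=BBGW R=OWGR B=GRYB L=YROO
Query: B face = GRYB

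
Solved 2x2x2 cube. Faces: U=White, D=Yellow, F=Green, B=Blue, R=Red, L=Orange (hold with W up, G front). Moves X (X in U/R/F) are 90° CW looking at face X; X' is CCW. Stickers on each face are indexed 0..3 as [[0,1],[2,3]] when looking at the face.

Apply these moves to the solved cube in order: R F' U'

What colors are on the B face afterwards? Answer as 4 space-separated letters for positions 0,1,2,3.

Answer: B R W B

Derivation:
After move 1 (R): R=RRRR U=WGWG F=GYGY D=YBYB B=WBWB
After move 2 (F'): F=YYGG U=WGRR R=BRYR D=OOYB L=OGOW
After move 3 (U'): U=GRWR F=OGGG R=YYYR B=BRWB L=WBOW
Query: B face = BRWB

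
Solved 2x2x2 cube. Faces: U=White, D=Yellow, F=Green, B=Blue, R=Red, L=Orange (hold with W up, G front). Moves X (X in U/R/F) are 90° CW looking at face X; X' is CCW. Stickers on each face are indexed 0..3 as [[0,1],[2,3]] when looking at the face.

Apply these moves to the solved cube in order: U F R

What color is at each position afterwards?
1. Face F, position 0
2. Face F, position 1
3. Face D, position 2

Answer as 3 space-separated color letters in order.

After move 1 (U): U=WWWW F=RRGG R=BBRR B=OOBB L=GGOO
After move 2 (F): F=GRGR U=WWOG R=WBWR D=RBYY L=GYOY
After move 3 (R): R=WWRB U=WROR F=GBGY D=RBYO B=GOWB
Query 1: F[0] = G
Query 2: F[1] = B
Query 3: D[2] = Y

Answer: G B Y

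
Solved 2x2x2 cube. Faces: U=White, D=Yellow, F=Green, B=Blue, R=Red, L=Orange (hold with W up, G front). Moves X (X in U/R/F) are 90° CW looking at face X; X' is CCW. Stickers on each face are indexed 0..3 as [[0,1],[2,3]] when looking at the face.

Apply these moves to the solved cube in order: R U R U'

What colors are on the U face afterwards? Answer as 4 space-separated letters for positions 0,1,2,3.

After move 1 (R): R=RRRR U=WGWG F=GYGY D=YBYB B=WBWB
After move 2 (U): U=WWGG F=RRGY R=WBRR B=OOWB L=GYOO
After move 3 (R): R=RWRB U=WRGY F=RBGB D=YWYO B=GOWB
After move 4 (U'): U=RYWG F=GYGB R=RBRB B=RWWB L=GOOO
Query: U face = RYWG

Answer: R Y W G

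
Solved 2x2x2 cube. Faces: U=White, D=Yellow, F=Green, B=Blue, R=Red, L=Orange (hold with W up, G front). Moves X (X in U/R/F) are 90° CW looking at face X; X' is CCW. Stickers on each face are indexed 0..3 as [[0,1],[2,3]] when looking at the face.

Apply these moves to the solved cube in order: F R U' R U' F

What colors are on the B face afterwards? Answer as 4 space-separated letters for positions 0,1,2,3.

After move 1 (F): F=GGGG U=WWOO R=WRWR D=RRYY L=OYOY
After move 2 (R): R=WWRR U=WGOG F=GRGY D=RBYB B=OBWB
After move 3 (U'): U=GGWO F=OYGY R=GRRR B=WWWB L=OBOY
After move 4 (R): R=RGRR U=GYWY F=OBGB D=RWYW B=OWGB
After move 5 (U'): U=YYGW F=OBGB R=OBRR B=RGGB L=OWOY
After move 6 (F): F=GOBB U=YYYW R=GBWR D=ROYW L=OROW
Query: B face = RGGB

Answer: R G G B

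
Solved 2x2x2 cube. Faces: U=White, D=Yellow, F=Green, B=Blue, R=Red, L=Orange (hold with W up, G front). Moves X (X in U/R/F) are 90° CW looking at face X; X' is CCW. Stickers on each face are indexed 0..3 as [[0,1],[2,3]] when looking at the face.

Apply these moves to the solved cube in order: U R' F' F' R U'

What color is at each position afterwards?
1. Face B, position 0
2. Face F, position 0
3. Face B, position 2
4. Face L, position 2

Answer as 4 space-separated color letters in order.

Answer: G G B O

Derivation:
After move 1 (U): U=WWWW F=RRGG R=BBRR B=OOBB L=GGOO
After move 2 (R'): R=BRBR U=WBWO F=RWGW D=YRYG B=YOYB
After move 3 (F'): F=WWRG U=WBBB R=RRYR D=GOYG L=GOOW
After move 4 (F'): F=WGWR U=WBRY R=ORGR D=OWYG L=GBOB
After move 5 (R): R=GORR U=WGRR F=WWWG D=OYYY B=YOBB
After move 6 (U'): U=GRWR F=GBWG R=WWRR B=GOBB L=YOOB
Query 1: B[0] = G
Query 2: F[0] = G
Query 3: B[2] = B
Query 4: L[2] = O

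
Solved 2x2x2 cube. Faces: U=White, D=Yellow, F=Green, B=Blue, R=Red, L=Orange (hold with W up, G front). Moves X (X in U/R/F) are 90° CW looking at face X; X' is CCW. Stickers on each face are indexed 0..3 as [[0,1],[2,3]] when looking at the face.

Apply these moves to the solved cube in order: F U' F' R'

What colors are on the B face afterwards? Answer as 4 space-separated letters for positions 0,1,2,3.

After move 1 (F): F=GGGG U=WWOO R=WRWR D=RRYY L=OYOY
After move 2 (U'): U=WOWO F=OYGG R=GGWR B=WRBB L=BBOY
After move 3 (F'): F=YGOG U=WOGW R=RGRR D=BYYY L=BOOW
After move 4 (R'): R=GRRR U=WBGW F=YOOW D=BGYG B=YRYB
Query: B face = YRYB

Answer: Y R Y B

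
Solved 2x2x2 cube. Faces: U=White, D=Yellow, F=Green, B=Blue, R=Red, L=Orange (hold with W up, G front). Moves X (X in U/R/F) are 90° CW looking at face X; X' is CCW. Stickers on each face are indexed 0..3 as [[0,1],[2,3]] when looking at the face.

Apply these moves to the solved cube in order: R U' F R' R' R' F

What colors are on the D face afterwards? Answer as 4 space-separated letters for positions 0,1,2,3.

After move 1 (R): R=RRRR U=WGWG F=GYGY D=YBYB B=WBWB
After move 2 (U'): U=GGWW F=OOGY R=GYRR B=RRWB L=WBOO
After move 3 (F): F=GOYO U=GGOB R=WYWR D=RGYB L=WYOB
After move 4 (R'): R=YRWW U=GWOR F=GGYB D=ROYO B=BRGB
After move 5 (R'): R=RWYW U=GGOB F=GWYR D=RGYB B=OROB
After move 6 (R'): R=WWRY U=GOOO F=GGYB D=RWYR B=BRGB
After move 7 (F): F=YGBG U=GOBY R=OWOY D=RWYR L=WROW
Query: D face = RWYR

Answer: R W Y R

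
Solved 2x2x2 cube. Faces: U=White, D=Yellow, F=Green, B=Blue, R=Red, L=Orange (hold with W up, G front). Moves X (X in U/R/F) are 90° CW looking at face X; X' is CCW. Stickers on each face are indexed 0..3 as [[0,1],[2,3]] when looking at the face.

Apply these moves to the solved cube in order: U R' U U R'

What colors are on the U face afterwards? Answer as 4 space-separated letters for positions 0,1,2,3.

Answer: O Y B R

Derivation:
After move 1 (U): U=WWWW F=RRGG R=BBRR B=OOBB L=GGOO
After move 2 (R'): R=BRBR U=WBWO F=RWGW D=YRYG B=YOYB
After move 3 (U): U=WWOB F=BRGW R=YOBR B=GGYB L=RWOO
After move 4 (U): U=OWBW F=YOGW R=GGBR B=RWYB L=BROO
After move 5 (R'): R=GRGB U=OYBR F=YWGW D=YOYW B=GWRB
Query: U face = OYBR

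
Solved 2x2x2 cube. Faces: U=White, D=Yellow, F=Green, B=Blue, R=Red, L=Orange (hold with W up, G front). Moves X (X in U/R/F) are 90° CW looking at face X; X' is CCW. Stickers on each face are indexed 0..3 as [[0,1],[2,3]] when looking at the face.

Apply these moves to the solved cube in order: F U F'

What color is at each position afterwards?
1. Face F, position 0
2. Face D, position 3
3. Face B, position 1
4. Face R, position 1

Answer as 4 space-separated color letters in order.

Answer: R Y Y B

Derivation:
After move 1 (F): F=GGGG U=WWOO R=WRWR D=RRYY L=OYOY
After move 2 (U): U=OWOW F=WRGG R=BBWR B=OYBB L=GGOY
After move 3 (F'): F=RGWG U=OWBW R=RBRR D=GYYY L=GWOO
Query 1: F[0] = R
Query 2: D[3] = Y
Query 3: B[1] = Y
Query 4: R[1] = B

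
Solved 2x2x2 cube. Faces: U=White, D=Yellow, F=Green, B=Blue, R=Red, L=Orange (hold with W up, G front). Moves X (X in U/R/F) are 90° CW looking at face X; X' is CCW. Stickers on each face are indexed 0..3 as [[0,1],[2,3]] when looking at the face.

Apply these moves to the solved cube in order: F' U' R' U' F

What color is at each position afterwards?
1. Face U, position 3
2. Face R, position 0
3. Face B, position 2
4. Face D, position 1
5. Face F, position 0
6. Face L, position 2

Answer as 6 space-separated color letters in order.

After move 1 (F'): F=GGGG U=WWRR R=YRYR D=OOYY L=OWOW
After move 2 (U'): U=WRWR F=OWGG R=GGYR B=YRBB L=BBOW
After move 3 (R'): R=GRGY U=WBWY F=ORGR D=OWYG B=YROB
After move 4 (U'): U=BYWW F=BBGR R=ORGY B=GROB L=YROW
After move 5 (F): F=GBRB U=BYWR R=WRWY D=GOYG L=YOOW
Query 1: U[3] = R
Query 2: R[0] = W
Query 3: B[2] = O
Query 4: D[1] = O
Query 5: F[0] = G
Query 6: L[2] = O

Answer: R W O O G O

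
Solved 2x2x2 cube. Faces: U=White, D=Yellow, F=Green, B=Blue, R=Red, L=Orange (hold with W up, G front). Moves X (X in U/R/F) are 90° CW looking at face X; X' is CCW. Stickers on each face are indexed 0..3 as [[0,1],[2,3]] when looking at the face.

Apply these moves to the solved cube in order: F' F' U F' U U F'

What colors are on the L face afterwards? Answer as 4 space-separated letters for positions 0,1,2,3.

Answer: W Y O W

Derivation:
After move 1 (F'): F=GGGG U=WWRR R=YRYR D=OOYY L=OWOW
After move 2 (F'): F=GGGG U=WWYY R=OROR D=WWYY L=OROR
After move 3 (U): U=YWYW F=ORGG R=BBOR B=ORBB L=GGOR
After move 4 (F'): F=RGOG U=YWBO R=WBWR D=GRYY L=GWOY
After move 5 (U): U=BYOW F=WBOG R=ORWR B=GWBB L=RGOY
After move 6 (U): U=OBWY F=OROG R=GWWR B=RGBB L=WBOY
After move 7 (F'): F=RGOO U=OBGW R=RWGR D=BYYY L=WYOW
Query: L face = WYOW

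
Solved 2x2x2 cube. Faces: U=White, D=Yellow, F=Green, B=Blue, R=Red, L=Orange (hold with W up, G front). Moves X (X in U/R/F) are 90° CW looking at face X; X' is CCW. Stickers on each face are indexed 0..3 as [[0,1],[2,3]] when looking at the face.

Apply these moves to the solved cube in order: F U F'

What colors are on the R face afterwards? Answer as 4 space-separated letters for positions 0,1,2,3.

Answer: R B R R

Derivation:
After move 1 (F): F=GGGG U=WWOO R=WRWR D=RRYY L=OYOY
After move 2 (U): U=OWOW F=WRGG R=BBWR B=OYBB L=GGOY
After move 3 (F'): F=RGWG U=OWBW R=RBRR D=GYYY L=GWOO
Query: R face = RBRR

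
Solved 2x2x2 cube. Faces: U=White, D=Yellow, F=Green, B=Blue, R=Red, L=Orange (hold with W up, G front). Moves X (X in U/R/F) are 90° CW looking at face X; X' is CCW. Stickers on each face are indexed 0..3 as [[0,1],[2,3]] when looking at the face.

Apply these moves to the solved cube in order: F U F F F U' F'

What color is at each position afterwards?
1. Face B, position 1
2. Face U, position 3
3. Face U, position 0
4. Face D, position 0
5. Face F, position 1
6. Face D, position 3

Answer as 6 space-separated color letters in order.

Answer: B R W Y G Y

Derivation:
After move 1 (F): F=GGGG U=WWOO R=WRWR D=RRYY L=OYOY
After move 2 (U): U=OWOW F=WRGG R=BBWR B=OYBB L=GGOY
After move 3 (F): F=GWGR U=OWYG R=OBWR D=WBYY L=GROR
After move 4 (F): F=GGRW U=OWRR R=YBGR D=WOYY L=GWOB
After move 5 (F): F=RGWG U=OWBW R=RBRR D=GYYY L=GWOO
After move 6 (U'): U=WWOB F=GWWG R=RGRR B=RBBB L=OYOO
After move 7 (F'): F=WGGW U=WWRR R=YGGR D=YOYY L=OBOO
Query 1: B[1] = B
Query 2: U[3] = R
Query 3: U[0] = W
Query 4: D[0] = Y
Query 5: F[1] = G
Query 6: D[3] = Y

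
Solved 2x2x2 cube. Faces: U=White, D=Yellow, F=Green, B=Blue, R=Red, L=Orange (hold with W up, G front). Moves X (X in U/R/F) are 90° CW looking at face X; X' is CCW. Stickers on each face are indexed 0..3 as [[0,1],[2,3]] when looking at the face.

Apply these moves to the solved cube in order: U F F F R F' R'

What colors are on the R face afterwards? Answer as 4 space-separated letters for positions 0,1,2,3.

After move 1 (U): U=WWWW F=RRGG R=BBRR B=OOBB L=GGOO
After move 2 (F): F=GRGR U=WWOG R=WBWR D=RBYY L=GYOY
After move 3 (F): F=GGRR U=WWYY R=OBGR D=WWYY L=GROB
After move 4 (F): F=RGRG U=WWBR R=YBYR D=GOYY L=GWOW
After move 5 (R): R=YYRB U=WGBG F=RORY D=GBYO B=ROWB
After move 6 (F'): F=OYRR U=WGYR R=BYGB D=WWYO L=GGOB
After move 7 (R'): R=YBBG U=WWYR F=OGRR D=WYYR B=OOWB
Query: R face = YBBG

Answer: Y B B G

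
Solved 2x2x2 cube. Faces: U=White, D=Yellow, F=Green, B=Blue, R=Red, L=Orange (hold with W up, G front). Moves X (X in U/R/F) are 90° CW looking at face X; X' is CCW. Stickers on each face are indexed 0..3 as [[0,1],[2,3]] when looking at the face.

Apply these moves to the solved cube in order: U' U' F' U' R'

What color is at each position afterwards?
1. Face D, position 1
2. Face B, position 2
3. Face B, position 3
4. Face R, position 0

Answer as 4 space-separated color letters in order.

Answer: W O B G

Derivation:
After move 1 (U'): U=WWWW F=OOGG R=GGRR B=RRBB L=BBOO
After move 2 (U'): U=WWWW F=BBGG R=OORR B=GGBB L=RROO
After move 3 (F'): F=BGBG U=WWOR R=YOYR D=ROYY L=RWOW
After move 4 (U'): U=WRWO F=RWBG R=BGYR B=YOBB L=GGOW
After move 5 (R'): R=GRBY U=WBWY F=RRBO D=RWYG B=YOOB
Query 1: D[1] = W
Query 2: B[2] = O
Query 3: B[3] = B
Query 4: R[0] = G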